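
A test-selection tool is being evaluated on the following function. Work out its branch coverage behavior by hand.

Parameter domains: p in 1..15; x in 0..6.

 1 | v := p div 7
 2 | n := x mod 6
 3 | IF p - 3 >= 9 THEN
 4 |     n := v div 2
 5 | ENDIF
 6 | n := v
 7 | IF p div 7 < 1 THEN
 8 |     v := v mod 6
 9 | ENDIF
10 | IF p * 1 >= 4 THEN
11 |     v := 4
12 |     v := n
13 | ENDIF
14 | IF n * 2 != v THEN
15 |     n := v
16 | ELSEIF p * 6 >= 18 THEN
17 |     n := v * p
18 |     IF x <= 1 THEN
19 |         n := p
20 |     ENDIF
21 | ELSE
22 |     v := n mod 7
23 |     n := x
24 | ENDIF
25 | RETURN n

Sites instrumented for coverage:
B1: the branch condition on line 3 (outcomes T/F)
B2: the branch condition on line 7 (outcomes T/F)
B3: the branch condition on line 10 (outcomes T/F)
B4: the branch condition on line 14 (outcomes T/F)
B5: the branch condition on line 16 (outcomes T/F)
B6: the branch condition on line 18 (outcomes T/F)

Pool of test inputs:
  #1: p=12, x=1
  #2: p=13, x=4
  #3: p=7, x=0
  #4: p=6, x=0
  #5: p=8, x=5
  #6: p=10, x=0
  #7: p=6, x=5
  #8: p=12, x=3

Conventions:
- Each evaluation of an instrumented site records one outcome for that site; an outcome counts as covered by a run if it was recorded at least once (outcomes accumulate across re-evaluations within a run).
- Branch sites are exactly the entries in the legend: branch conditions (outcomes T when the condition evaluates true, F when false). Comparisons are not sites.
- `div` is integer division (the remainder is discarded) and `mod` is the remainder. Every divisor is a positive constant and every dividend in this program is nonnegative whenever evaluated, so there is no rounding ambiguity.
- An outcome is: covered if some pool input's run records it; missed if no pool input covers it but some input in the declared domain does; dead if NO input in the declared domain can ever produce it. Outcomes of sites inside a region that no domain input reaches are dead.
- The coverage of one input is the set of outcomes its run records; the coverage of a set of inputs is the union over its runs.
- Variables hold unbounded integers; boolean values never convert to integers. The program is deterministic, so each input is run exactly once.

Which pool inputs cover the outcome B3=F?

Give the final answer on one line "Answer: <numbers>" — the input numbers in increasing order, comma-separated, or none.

input #1 (p=12, x=1): misses B3=F
input #2 (p=13, x=4): misses B3=F
input #3 (p=7, x=0): misses B3=F
input #4 (p=6, x=0): misses B3=F
input #5 (p=8, x=5): misses B3=F
input #6 (p=10, x=0): misses B3=F
input #7 (p=6, x=5): misses B3=F
input #8 (p=12, x=3): misses B3=F

Answer: none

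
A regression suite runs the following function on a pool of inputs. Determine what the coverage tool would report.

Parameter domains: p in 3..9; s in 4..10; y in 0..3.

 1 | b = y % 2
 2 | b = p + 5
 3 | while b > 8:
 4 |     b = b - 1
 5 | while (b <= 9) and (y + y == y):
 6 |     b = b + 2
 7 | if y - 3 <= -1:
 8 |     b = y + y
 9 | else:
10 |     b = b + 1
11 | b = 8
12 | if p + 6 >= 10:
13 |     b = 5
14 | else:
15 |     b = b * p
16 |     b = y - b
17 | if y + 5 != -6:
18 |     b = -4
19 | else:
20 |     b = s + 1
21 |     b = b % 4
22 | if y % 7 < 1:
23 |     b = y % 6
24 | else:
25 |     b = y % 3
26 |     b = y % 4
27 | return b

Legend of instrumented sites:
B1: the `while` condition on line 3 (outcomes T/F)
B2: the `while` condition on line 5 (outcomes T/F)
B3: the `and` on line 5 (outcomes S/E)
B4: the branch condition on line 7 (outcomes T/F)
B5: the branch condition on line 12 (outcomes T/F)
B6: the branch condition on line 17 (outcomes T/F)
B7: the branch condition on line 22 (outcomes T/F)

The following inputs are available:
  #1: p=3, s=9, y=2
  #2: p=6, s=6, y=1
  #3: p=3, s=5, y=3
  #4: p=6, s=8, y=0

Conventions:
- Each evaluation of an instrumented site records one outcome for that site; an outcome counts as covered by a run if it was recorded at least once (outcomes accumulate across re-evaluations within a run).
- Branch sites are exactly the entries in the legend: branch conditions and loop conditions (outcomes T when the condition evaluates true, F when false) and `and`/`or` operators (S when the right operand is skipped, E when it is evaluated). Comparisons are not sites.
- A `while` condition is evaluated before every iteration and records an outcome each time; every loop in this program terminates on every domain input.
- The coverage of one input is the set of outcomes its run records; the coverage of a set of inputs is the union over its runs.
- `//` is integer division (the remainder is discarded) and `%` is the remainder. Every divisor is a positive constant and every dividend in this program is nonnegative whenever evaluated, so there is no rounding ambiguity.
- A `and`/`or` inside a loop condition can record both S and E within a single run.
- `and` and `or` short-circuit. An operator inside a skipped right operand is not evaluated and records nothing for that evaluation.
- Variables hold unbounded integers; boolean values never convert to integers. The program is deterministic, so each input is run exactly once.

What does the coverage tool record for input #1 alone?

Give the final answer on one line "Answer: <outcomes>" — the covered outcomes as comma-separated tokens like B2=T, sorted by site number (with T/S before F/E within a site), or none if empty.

Simulating input #1 (p=3, s=9, y=2) step by step:
  B1->F, B3->E, B2->F, B4->T, B5->F, B6->T, B7->F
as a set, this run covers: B1=F, B2=F, B3=E, B4=T, B5=F, B6=T, B7=F

Answer: B1=F, B2=F, B3=E, B4=T, B5=F, B6=T, B7=F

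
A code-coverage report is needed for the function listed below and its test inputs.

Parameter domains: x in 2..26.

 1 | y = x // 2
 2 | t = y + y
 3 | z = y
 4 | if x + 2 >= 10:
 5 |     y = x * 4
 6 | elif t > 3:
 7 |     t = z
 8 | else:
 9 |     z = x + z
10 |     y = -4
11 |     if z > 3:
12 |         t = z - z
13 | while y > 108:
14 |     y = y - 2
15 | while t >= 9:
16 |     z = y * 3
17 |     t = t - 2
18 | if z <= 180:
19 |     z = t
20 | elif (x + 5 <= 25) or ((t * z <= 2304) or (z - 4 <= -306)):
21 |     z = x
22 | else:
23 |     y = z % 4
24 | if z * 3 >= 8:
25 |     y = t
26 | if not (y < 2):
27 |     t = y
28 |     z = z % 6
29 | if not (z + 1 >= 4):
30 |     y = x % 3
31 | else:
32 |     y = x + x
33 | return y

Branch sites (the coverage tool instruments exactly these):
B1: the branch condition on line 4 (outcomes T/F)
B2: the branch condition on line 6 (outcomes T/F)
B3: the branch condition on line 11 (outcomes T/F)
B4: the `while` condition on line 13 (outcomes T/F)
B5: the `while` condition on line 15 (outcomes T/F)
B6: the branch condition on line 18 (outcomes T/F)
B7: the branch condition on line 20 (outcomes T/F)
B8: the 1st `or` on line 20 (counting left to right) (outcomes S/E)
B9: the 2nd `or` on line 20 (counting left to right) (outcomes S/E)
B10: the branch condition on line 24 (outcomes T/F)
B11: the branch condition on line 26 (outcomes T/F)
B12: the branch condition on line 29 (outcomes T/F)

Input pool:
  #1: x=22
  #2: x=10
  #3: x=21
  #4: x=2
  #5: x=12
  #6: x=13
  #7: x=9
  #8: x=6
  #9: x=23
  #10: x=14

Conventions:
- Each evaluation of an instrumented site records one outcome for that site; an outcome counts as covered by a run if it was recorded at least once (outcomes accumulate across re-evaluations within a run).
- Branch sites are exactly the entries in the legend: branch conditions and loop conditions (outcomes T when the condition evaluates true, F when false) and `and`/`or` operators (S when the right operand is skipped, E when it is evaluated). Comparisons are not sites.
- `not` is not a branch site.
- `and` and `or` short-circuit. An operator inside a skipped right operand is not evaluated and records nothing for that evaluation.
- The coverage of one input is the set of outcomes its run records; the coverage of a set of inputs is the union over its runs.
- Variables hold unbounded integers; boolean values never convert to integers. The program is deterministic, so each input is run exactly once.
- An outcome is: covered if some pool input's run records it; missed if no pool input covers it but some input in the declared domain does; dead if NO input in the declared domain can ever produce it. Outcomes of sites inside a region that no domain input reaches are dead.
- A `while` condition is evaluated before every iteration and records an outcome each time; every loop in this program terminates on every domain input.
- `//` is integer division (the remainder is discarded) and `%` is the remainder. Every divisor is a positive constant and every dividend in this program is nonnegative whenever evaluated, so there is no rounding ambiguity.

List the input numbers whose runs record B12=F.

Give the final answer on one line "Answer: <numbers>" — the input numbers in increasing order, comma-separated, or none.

input #1 (x=22): records B12=F
input #2 (x=10): does not record B12=F
input #3 (x=21): records B12=F
input #4 (x=2): does not record B12=F
input #5 (x=12): does not record B12=F
input #6 (x=13): does not record B12=F
input #7 (x=9): does not record B12=F
input #8 (x=6): records B12=F
input #9 (x=23): records B12=F
input #10 (x=14): does not record B12=F

Answer: 1, 3, 8, 9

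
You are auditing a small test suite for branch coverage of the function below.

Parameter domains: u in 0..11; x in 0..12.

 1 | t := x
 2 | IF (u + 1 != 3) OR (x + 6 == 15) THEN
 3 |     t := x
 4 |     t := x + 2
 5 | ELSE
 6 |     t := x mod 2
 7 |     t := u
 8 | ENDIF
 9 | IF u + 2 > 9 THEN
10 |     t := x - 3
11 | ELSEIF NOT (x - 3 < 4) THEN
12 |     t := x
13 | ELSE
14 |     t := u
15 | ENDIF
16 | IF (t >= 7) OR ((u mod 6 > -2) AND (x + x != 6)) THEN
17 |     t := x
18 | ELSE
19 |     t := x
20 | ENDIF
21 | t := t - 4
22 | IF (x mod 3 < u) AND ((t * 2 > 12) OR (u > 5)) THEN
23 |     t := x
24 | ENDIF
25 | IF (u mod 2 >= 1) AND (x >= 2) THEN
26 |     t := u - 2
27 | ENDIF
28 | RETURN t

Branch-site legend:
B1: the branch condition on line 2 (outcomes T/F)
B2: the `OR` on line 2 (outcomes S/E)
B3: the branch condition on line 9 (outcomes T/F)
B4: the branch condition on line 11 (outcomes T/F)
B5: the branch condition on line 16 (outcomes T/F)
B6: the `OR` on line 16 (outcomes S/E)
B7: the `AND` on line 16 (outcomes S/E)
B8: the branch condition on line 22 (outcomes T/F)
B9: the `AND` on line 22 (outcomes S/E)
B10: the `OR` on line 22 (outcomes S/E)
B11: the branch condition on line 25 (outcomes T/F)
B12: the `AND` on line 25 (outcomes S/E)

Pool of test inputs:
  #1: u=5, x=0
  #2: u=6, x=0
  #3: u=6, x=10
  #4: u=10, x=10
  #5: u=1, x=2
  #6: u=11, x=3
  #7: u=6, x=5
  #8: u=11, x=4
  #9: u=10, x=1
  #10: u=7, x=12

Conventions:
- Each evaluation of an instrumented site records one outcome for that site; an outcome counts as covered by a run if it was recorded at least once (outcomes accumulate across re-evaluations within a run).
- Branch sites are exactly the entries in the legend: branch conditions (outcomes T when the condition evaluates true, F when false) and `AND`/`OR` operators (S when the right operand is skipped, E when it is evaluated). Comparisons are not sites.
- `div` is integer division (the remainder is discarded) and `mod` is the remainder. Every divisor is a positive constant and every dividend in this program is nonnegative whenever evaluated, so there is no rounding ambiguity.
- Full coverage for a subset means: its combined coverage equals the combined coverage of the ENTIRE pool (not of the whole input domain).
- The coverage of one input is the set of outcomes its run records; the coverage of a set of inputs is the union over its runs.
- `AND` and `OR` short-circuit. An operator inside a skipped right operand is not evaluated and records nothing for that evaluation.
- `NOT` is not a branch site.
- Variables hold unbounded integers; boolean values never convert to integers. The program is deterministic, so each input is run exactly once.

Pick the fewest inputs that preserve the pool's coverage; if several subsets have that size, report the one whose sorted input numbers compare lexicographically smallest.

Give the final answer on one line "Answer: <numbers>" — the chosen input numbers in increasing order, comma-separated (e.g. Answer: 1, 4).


run #1 (u=5, x=0) runs B2->S, B1->T, B3->F, B4->F, B6->E, B7->E, B5->T, B9->E, B10->E, B8->F, B12->E, B11->F; records B1=T, B2=S, B3=F, B4=F, B5=T, B6=E, B7=E, B8=F, B9=E, B10=E, B11=F, B12=E
run #2 (u=6, x=0) runs B2->S, B1->T, B3->F, B4->F, B6->E, B7->E, B5->T, B9->E, B10->E, B8->T, B12->S, B11->F; records B1=T, B2=S, B3=F, B4=F, B5=T, B6=E, B7=E, B8=T, B9=E, B10=E, B11=F, B12=S
run #3 (u=6, x=10) runs B2->S, B1->T, B3->F, B4->T, B6->S, B5->T, B9->E, B10->E, B8->T, B12->S, B11->F; records B1=T, B2=S, B3=F, B4=T, B5=T, B6=S, B8=T, B9=E, B10=E, B11=F, B12=S
run #4 (u=10, x=10) runs B2->S, B1->T, B3->T, B6->S, B5->T, B9->E, B10->E, B8->T, B12->S, B11->F; records B1=T, B2=S, B3=T, B5=T, B6=S, B8=T, B9=E, B10=E, B11=F, B12=S
run #5 (u=1, x=2) runs B2->S, B1->T, B3->F, B4->F, B6->E, B7->E, B5->T, B9->S, B8->F, B12->E, B11->T; records B1=T, B2=S, B3=F, B4=F, B5=T, B6=E, B7=E, B8=F, B9=S, B11=T, B12=E
run #6 (u=11, x=3) runs B2->S, B1->T, B3->T, B6->E, B7->E, B5->F, B9->E, B10->E, B8->T, B12->E, B11->T; records B1=T, B2=S, B3=T, B5=F, B6=E, B7=E, B8=T, B9=E, B10=E, B11=T, B12=E
run #7 (u=6, x=5) runs B2->S, B1->T, B3->F, B4->F, B6->E, B7->E, B5->T, B9->E, B10->E, B8->T, B12->S, B11->F; records B1=T, B2=S, B3=F, B4=F, B5=T, B6=E, B7=E, B8=T, B9=E, B10=E, B11=F, B12=S
run #8 (u=11, x=4) runs B2->S, B1->T, B3->T, B6->E, B7->E, B5->T, B9->E, B10->E, B8->T, B12->E, B11->T; records B1=T, B2=S, B3=T, B5=T, B6=E, B7=E, B8=T, B9=E, B10=E, B11=T, B12=E
run #9 (u=10, x=1) runs B2->S, B1->T, B3->T, B6->E, B7->E, B5->T, B9->E, B10->E, B8->T, B12->S, B11->F; records B1=T, B2=S, B3=T, B5=T, B6=E, B7=E, B8=T, B9=E, B10=E, B11=F, B12=S
run #10 (u=7, x=12) runs B2->S, B1->T, B3->F, B4->T, B6->S, B5->T, B9->E, B10->S, B8->T, B12->E, B11->T; records B1=T, B2=S, B3=F, B4=T, B5=T, B6=S, B8=T, B9=E, B10=S, B11=T, B12=E
the full pool covers 21 outcomes: B1=T, B2=S, B3=T, B3=F, B4=T, B4=F, B5=T, B5=F, B6=S, B6=E, B7=E, B8=T, B8=F, B9=S, B9=E, B10=S, B10=E, B11=T, B11=F, B12=S, B12=E
no size-1 subset reaches all 21 outcomes (best union: 12/21)
no size-2 subset reaches all 21 outcomes (best union: 18/21)
no size-3 subset reaches all 21 outcomes (best union: 20/21)
size 4: inputs {2, 5, 6, 10} cover all 21 outcomes, and no lexicographically smaller subset of this size does
Answer: 2, 5, 6, 10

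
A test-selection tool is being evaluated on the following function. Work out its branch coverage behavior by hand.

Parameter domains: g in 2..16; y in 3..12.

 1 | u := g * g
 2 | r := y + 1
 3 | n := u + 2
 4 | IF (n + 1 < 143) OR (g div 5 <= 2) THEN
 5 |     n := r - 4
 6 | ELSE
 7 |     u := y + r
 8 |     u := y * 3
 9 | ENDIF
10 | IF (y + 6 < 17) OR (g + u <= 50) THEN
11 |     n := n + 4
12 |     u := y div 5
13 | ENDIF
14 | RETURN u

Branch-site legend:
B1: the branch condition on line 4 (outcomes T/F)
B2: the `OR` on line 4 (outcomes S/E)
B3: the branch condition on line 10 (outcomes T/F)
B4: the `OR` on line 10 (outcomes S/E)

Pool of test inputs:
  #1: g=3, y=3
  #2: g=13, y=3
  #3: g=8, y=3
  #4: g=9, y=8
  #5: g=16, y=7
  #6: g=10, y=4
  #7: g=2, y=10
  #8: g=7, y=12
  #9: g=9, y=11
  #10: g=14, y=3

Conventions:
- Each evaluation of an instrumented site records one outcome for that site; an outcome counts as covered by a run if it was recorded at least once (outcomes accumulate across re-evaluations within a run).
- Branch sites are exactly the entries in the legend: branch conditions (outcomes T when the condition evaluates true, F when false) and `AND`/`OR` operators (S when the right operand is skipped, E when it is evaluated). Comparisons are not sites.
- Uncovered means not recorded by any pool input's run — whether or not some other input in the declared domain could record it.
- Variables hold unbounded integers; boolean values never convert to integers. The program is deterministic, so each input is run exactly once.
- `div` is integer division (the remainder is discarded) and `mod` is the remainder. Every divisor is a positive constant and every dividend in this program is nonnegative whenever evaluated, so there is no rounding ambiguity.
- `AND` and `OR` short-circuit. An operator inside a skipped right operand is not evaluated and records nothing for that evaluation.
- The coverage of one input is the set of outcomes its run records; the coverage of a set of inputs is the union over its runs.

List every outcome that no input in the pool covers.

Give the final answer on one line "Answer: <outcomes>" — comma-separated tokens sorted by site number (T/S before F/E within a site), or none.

input #1 (g=3, y=3): events B2->S, B1->T, B4->S, B3->T; covers B1=T, B2=S, B3=T, B4=S
input #2 (g=13, y=3): events B2->E, B1->T, B4->S, B3->T; covers B1=T, B2=E, B3=T, B4=S
input #3 (g=8, y=3): events B2->S, B1->T, B4->S, B3->T; covers B1=T, B2=S, B3=T, B4=S
input #4 (g=9, y=8): events B2->S, B1->T, B4->S, B3->T; covers B1=T, B2=S, B3=T, B4=S
input #5 (g=16, y=7): events B2->E, B1->F, B4->S, B3->T; covers B1=F, B2=E, B3=T, B4=S
input #6 (g=10, y=4): events B2->S, B1->T, B4->S, B3->T; covers B1=T, B2=S, B3=T, B4=S
input #7 (g=2, y=10): events B2->S, B1->T, B4->S, B3->T; covers B1=T, B2=S, B3=T, B4=S
input #8 (g=7, y=12): events B2->S, B1->T, B4->E, B3->F; covers B1=T, B2=S, B3=F, B4=E
input #9 (g=9, y=11): events B2->S, B1->T, B4->E, B3->F; covers B1=T, B2=S, B3=F, B4=E
input #10 (g=14, y=3): events B2->E, B1->T, B4->S, B3->T; covers B1=T, B2=E, B3=T, B4=S
union over the pool: B1=T, B1=F, B2=S, B2=E, B3=T, B3=F, B4=S, B4=E
uncovered (0 of 8): none

Answer: none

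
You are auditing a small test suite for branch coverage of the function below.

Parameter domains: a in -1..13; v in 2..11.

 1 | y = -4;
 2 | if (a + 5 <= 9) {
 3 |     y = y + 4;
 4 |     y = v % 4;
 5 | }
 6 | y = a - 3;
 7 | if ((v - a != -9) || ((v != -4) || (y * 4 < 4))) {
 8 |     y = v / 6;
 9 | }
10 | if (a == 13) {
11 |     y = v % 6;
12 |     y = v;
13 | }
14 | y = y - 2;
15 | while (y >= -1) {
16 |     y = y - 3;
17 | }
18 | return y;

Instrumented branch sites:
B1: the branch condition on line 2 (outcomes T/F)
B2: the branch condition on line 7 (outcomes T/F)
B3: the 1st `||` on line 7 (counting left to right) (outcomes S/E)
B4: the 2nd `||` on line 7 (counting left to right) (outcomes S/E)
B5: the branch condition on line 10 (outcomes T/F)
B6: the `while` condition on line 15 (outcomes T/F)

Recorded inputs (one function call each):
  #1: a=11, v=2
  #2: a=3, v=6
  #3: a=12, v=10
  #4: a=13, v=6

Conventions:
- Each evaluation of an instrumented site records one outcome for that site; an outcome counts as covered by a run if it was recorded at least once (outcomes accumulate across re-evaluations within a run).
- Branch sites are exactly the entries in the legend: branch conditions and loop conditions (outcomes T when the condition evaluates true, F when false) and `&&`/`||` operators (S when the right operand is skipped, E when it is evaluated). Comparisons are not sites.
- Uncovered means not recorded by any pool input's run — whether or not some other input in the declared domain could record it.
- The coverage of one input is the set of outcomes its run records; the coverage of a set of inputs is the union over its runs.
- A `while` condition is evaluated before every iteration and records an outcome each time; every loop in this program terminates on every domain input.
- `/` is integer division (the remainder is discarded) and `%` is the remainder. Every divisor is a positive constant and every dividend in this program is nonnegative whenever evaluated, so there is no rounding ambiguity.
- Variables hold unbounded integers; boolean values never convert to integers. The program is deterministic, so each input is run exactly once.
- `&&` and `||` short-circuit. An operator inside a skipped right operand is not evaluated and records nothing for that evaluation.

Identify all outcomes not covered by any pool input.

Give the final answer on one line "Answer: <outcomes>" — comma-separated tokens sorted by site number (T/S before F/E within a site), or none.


test 1 (a=11, v=2) fires B1->F, B3->E, B4->S, B2->T, B5->F, B6->F; hits B1=F, B2=T, B3=E, B4=S, B5=F, B6=F
test 2 (a=3, v=6) fires B1->T, B3->S, B2->T, B5->F, B6->T, B6->F; hits B1=T, B2=T, B3=S, B5=F, B6=T, B6=F
test 3 (a=12, v=10) fires B1->F, B3->S, B2->T, B5->F, B6->T, B6->F; hits B1=F, B2=T, B3=S, B5=F, B6=T, B6=F
test 4 (a=13, v=6) fires B1->F, B3->S, B2->T, B5->T, B6->T, B6->T, B6->F; hits B1=F, B2=T, B3=S, B5=T, B6=T, B6=F
union over the pool: B1=T, B1=F, B2=T, B3=S, B3=E, B4=S, B5=T, B5=F, B6=T, B6=F
uncovered (2 of 12): B2=F, B4=E
Answer: B2=F, B4=E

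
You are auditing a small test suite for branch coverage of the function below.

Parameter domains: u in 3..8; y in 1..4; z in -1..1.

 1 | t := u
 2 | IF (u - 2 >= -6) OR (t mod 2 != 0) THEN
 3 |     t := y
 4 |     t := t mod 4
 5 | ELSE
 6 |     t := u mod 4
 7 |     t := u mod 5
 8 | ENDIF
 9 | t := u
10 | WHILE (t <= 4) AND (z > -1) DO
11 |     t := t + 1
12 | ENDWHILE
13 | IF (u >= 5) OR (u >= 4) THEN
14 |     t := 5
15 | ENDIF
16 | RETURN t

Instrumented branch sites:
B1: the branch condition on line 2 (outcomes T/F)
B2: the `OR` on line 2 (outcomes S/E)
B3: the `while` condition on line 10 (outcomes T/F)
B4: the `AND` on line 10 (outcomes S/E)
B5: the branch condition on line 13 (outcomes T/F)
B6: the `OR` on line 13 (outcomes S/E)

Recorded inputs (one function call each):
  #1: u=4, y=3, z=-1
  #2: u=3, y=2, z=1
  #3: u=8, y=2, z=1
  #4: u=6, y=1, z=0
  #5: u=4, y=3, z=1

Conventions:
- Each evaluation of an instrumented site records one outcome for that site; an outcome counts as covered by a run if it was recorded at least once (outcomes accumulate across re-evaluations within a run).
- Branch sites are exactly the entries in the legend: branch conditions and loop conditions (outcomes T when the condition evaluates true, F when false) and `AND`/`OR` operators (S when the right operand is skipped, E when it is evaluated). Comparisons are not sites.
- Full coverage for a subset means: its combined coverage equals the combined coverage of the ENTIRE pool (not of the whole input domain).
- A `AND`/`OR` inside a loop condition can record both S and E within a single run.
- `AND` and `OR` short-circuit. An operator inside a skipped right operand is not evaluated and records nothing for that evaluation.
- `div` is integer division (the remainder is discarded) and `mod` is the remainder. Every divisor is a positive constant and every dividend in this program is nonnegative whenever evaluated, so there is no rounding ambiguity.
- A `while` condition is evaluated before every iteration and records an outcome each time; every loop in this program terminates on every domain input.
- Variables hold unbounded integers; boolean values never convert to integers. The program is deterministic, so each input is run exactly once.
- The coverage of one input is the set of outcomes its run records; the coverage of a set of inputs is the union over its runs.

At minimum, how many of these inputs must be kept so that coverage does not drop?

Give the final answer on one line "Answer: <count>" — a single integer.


input #1 (u=4, y=3, z=-1): events B2->S, B1->T, B4->E, B3->F, B6->E, B5->T; covers B1=T, B2=S, B3=F, B4=E, B5=T, B6=E
input #2 (u=3, y=2, z=1): events B2->S, B1->T, B4->E, B3->T, B4->E, B3->T, B4->S, B3->F, B6->E, B5->F; covers B1=T, B2=S, B3=T, B3=F, B4=S, B4=E, B5=F, B6=E
input #3 (u=8, y=2, z=1): events B2->S, B1->T, B4->S, B3->F, B6->S, B5->T; covers B1=T, B2=S, B3=F, B4=S, B5=T, B6=S
input #4 (u=6, y=1, z=0): events B2->S, B1->T, B4->S, B3->F, B6->S, B5->T; covers B1=T, B2=S, B3=F, B4=S, B5=T, B6=S
input #5 (u=4, y=3, z=1): events B2->S, B1->T, B4->E, B3->T, B4->S, B3->F, B6->E, B5->T; covers B1=T, B2=S, B3=T, B3=F, B4=S, B4=E, B5=T, B6=E
together the pool reaches 10 outcomes: B1=T, B2=S, B3=T, B3=F, B4=S, B4=E, B5=T, B5=F, B6=S, B6=E
every size-1 subset falls short of the 10 outcomes (best: 8/10)
the canonical winner is {2, 3}: size 2, full 10-outcome coverage, earliest index list among size-2 covers
Answer: 2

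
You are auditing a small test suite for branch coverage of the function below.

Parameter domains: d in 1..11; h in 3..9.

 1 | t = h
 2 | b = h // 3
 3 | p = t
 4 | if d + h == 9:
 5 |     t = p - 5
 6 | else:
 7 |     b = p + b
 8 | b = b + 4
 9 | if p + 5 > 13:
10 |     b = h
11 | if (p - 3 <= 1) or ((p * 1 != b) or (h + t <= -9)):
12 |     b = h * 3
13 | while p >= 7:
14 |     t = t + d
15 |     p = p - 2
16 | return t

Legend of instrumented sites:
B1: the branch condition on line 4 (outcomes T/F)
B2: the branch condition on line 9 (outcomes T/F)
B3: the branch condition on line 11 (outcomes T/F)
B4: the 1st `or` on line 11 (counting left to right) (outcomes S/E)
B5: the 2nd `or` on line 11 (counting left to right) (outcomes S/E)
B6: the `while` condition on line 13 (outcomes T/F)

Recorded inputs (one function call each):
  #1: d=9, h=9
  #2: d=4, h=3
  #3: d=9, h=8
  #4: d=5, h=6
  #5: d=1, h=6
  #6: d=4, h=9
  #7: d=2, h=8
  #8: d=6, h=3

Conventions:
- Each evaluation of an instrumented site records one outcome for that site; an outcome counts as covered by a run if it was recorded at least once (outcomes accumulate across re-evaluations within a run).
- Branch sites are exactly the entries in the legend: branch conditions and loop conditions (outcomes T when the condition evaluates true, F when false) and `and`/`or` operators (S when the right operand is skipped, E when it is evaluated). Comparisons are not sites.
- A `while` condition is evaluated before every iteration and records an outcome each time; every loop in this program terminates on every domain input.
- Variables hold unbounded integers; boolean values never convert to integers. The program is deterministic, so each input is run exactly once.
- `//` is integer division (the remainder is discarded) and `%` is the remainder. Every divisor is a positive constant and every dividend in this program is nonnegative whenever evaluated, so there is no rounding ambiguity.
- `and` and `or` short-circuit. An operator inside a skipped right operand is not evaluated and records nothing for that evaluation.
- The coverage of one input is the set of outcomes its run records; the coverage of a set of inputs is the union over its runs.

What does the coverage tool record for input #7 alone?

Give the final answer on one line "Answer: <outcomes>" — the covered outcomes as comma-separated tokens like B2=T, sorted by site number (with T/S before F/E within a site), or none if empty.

Simulating input #7 (d=2, h=8) step by step:
  B1->F, B2->F, B4->E, B5->S, B3->T, B6->T, B6->F
deduplicating events, the covered set is: B1=F, B2=F, B3=T, B4=E, B5=S, B6=T, B6=F

Answer: B1=F, B2=F, B3=T, B4=E, B5=S, B6=T, B6=F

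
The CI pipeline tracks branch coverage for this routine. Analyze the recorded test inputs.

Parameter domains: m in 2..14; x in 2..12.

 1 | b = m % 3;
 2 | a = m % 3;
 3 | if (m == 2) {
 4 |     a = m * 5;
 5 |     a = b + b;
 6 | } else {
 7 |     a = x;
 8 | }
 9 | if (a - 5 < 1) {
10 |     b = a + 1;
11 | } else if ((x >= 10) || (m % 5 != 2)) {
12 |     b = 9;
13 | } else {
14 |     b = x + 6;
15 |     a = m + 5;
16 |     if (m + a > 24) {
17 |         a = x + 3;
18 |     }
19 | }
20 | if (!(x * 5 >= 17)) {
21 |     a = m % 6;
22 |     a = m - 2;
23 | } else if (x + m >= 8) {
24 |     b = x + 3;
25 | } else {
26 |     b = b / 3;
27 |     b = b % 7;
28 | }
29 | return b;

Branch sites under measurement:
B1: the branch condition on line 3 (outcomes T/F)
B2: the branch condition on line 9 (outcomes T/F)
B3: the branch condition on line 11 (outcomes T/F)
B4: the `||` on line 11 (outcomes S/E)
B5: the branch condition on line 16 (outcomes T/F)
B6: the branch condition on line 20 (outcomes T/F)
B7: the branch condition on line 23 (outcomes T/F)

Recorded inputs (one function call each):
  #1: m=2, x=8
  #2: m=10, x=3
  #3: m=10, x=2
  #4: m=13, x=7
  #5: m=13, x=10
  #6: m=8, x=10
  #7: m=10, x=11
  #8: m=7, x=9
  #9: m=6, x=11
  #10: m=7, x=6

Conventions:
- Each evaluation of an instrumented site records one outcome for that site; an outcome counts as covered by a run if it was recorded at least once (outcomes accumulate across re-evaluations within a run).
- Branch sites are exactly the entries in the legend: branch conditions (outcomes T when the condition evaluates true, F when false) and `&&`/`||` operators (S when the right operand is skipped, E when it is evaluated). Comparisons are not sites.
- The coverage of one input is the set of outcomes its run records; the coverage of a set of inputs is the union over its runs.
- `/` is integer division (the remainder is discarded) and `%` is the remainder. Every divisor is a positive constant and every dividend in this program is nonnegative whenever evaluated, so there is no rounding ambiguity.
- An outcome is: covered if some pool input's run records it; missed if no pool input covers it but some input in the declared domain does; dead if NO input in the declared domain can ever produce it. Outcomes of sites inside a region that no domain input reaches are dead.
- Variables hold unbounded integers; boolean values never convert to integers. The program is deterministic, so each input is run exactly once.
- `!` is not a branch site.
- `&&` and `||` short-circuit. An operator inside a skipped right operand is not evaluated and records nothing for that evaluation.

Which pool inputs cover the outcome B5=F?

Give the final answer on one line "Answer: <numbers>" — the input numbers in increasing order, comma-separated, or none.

input #1 (m=2, x=8): never hits B5=F
input #2 (m=10, x=3): never hits B5=F
input #3 (m=10, x=2): never hits B5=F
input #4 (m=13, x=7): never hits B5=F
input #5 (m=13, x=10): never hits B5=F
input #6 (m=8, x=10): never hits B5=F
input #7 (m=10, x=11): never hits B5=F
input #8 (m=7, x=9): hits B5=F
input #9 (m=6, x=11): never hits B5=F
input #10 (m=7, x=6): hits B5=F

Answer: 8, 10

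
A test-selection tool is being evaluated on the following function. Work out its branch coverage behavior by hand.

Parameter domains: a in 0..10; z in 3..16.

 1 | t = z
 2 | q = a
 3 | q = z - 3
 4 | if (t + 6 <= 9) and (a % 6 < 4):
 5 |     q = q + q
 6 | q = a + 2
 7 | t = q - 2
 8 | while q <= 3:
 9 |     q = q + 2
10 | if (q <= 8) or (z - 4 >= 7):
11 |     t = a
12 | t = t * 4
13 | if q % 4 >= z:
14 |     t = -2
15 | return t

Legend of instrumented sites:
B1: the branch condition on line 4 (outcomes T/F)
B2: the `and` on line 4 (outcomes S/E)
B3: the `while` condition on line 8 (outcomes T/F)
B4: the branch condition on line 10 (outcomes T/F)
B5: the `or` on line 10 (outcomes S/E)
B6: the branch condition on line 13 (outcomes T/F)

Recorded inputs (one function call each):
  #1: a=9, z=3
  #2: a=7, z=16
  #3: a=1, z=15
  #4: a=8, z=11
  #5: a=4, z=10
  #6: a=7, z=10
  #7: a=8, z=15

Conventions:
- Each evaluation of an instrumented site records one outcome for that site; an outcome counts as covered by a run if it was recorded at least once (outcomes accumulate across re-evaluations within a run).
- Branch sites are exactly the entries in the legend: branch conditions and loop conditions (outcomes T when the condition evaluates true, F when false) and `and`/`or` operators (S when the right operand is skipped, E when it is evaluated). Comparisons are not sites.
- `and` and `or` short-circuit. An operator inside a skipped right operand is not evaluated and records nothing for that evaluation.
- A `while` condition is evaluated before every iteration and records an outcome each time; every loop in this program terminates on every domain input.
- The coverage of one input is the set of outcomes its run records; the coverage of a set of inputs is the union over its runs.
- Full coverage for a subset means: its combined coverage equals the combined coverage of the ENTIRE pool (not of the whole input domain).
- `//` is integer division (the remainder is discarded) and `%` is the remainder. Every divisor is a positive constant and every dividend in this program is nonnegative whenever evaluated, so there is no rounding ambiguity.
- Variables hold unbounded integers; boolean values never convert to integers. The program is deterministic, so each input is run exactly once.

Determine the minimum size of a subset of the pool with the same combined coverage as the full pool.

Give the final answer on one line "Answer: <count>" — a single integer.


test 1 (a=9, z=3) hits B1=T, B2=E, B3=F, B4=F, B5=E, B6=T
test 2 (a=7, z=16) hits B1=F, B2=S, B3=F, B4=T, B5=E, B6=F
test 3 (a=1, z=15) hits B1=F, B2=S, B3=T, B3=F, B4=T, B5=S, B6=F
test 4 (a=8, z=11) hits B1=F, B2=S, B3=F, B4=T, B5=E, B6=F
test 5 (a=4, z=10) hits B1=F, B2=S, B3=F, B4=T, B5=S, B6=F
test 6 (a=7, z=10) hits B1=F, B2=S, B3=F, B4=F, B5=E, B6=F
test 7 (a=8, z=15) hits B1=F, B2=S, B3=F, B4=T, B5=E, B6=F
union over all inputs: B1=T, B1=F, B2=S, B2=E, B3=T, B3=F, B4=T, B4=F, B5=S, B5=E, B6=T, B6=F (12 outcomes)
size 1 is not enough: best union over all size-1 subsets is 7/12
inputs {1, 3} (size 2) cover everything; no size-2 subset with a lexicographically smaller index list covers all 12
Answer: 2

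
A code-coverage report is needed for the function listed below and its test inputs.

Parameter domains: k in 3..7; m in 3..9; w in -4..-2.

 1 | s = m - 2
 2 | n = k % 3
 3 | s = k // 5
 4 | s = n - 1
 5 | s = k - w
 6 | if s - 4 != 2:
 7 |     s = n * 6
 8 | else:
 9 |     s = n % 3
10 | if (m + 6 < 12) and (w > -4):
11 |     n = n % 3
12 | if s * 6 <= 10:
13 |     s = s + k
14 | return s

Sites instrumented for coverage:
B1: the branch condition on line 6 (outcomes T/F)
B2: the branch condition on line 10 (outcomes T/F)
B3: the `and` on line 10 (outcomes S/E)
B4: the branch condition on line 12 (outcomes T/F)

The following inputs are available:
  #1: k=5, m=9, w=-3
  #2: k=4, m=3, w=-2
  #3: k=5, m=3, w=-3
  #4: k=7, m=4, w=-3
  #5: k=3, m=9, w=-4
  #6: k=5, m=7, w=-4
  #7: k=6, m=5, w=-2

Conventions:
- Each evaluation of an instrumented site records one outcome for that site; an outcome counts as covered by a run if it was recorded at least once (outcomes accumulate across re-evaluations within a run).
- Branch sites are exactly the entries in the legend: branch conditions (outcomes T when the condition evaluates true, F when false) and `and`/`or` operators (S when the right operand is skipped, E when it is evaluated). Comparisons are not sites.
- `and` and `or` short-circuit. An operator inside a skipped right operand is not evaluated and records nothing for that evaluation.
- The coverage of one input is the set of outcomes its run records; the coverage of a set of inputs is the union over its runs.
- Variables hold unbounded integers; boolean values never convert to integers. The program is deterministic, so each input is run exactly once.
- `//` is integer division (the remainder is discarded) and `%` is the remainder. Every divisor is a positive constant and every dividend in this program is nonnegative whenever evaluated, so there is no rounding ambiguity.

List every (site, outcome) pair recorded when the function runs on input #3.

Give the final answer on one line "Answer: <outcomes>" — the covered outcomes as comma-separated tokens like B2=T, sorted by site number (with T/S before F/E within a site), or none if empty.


Tracing the run of input #3 (k=5, m=3, w=-3):
  B1->T, B3->E, B2->T, B4->F
deduplicating events, the covered set is: B1=T, B2=T, B3=E, B4=F
Answer: B1=T, B2=T, B3=E, B4=F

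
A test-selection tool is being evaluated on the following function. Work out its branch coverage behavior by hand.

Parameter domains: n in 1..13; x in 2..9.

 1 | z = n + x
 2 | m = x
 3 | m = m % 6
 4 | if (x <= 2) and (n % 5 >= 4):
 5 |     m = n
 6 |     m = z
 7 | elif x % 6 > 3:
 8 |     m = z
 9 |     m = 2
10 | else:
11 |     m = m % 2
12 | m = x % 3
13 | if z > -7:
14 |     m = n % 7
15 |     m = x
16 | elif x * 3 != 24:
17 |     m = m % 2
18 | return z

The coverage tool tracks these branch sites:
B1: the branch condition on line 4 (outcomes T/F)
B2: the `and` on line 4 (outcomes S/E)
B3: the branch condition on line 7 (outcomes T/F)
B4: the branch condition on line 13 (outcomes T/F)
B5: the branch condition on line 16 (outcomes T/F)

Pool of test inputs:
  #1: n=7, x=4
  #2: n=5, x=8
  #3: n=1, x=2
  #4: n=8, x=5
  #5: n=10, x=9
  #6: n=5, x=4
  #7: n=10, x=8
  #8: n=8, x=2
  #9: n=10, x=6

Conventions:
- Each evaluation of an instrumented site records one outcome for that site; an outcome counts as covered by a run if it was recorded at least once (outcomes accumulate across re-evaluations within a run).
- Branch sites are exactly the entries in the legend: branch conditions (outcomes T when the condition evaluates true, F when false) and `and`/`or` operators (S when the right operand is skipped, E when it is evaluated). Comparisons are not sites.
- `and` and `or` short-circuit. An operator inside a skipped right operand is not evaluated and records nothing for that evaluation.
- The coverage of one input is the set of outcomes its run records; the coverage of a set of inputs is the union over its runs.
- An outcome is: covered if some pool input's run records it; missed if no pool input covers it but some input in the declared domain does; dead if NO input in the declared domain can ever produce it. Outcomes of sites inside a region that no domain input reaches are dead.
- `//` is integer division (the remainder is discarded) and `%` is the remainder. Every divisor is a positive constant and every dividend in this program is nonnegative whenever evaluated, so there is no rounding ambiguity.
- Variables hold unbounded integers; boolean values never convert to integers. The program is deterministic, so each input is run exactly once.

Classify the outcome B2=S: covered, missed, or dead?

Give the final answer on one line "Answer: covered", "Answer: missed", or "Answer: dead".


B2=S is recorded by pool input(s) 1, 2, 4, 5, 6, 7, 9 -> covered
Answer: covered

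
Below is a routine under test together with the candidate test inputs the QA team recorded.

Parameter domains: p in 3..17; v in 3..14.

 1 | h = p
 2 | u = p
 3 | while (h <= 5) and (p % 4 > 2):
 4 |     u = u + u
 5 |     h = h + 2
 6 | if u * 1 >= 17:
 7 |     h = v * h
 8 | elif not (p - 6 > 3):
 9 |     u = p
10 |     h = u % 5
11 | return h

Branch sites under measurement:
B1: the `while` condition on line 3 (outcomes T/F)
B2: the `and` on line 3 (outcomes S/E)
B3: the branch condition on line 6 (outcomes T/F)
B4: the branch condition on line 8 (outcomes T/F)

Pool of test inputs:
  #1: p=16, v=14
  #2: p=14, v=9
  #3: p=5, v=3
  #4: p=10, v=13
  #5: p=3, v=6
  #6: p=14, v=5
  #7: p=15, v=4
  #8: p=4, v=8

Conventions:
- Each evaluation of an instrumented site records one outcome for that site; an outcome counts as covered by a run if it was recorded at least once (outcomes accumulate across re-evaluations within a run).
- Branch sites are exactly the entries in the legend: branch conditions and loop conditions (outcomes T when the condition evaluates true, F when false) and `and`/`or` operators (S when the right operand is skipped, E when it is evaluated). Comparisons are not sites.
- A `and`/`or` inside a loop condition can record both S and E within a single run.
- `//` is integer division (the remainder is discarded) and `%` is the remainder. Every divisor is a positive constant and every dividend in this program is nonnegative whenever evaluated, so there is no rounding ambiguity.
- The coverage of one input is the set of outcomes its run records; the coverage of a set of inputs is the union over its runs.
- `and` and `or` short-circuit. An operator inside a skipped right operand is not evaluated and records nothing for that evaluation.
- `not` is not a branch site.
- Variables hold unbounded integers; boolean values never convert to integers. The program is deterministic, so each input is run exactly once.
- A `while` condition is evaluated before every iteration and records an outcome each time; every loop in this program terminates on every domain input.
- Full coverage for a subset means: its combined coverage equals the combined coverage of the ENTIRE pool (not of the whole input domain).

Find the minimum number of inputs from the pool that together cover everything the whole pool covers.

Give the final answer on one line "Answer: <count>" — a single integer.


run #1 (p=16, v=14) runs B2->S, B1->F, B3->F, B4->F; records B1=F, B2=S, B3=F, B4=F
run #2 (p=14, v=9) runs B2->S, B1->F, B3->F, B4->F; records B1=F, B2=S, B3=F, B4=F
run #3 (p=5, v=3) runs B2->E, B1->F, B3->F, B4->T; records B1=F, B2=E, B3=F, B4=T
run #4 (p=10, v=13) runs B2->S, B1->F, B3->F, B4->F; records B1=F, B2=S, B3=F, B4=F
run #5 (p=3, v=6) runs B2->E, B1->T, B2->E, B1->T, B2->S, B1->F, B3->F, B4->T; records B1=T, B1=F, B2=S, B2=E, B3=F, B4=T
run #6 (p=14, v=5) runs B2->S, B1->F, B3->F, B4->F; records B1=F, B2=S, B3=F, B4=F
run #7 (p=15, v=4) runs B2->S, B1->F, B3->F, B4->F; records B1=F, B2=S, B3=F, B4=F
run #8 (p=4, v=8) runs B2->E, B1->F, B3->F, B4->T; records B1=F, B2=E, B3=F, B4=T
together the pool reaches 7 outcomes: B1=T, B1=F, B2=S, B2=E, B3=F, B4=T, B4=F
checked all size-1 subsets: none covers 7 outcomes (max 6/7)
at size 2, {1, 5} reaches all 7 outcomes; every lexicographically earlier size-2 subset fails
Answer: 2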